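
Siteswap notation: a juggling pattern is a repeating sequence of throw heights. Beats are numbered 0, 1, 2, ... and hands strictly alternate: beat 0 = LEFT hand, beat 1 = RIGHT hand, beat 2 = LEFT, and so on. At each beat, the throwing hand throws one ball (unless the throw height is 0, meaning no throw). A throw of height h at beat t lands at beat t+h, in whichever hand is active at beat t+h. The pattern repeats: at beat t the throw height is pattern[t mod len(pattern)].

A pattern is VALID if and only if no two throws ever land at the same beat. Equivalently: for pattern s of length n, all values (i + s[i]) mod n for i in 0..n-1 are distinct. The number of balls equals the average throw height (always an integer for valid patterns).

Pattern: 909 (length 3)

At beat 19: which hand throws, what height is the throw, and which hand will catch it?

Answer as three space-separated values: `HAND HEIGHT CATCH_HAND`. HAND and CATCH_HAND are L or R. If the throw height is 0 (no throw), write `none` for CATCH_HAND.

Answer: R 0 none

Derivation:
Beat 19: 19 mod 2 = 1, so hand = R
Throw height = pattern[19 mod 3] = pattern[1] = 0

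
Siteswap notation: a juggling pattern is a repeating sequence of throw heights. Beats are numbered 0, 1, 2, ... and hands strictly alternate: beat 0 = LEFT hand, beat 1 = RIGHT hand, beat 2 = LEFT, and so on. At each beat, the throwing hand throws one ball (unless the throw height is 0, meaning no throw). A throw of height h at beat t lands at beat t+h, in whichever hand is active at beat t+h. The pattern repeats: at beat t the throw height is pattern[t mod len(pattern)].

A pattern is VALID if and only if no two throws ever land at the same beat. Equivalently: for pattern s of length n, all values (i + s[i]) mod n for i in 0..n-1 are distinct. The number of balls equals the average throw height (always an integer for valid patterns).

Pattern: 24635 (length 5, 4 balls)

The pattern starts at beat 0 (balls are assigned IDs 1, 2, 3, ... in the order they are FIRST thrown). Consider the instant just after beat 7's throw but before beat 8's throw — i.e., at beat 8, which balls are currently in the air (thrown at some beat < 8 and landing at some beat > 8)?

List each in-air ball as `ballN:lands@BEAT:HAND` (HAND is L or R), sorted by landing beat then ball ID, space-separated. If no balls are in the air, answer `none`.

Answer: ball4:lands@9:R ball3:lands@10:L ball2:lands@13:R

Derivation:
Beat 0 (L): throw ball1 h=2 -> lands@2:L; in-air after throw: [b1@2:L]
Beat 1 (R): throw ball2 h=4 -> lands@5:R; in-air after throw: [b1@2:L b2@5:R]
Beat 2 (L): throw ball1 h=6 -> lands@8:L; in-air after throw: [b2@5:R b1@8:L]
Beat 3 (R): throw ball3 h=3 -> lands@6:L; in-air after throw: [b2@5:R b3@6:L b1@8:L]
Beat 4 (L): throw ball4 h=5 -> lands@9:R; in-air after throw: [b2@5:R b3@6:L b1@8:L b4@9:R]
Beat 5 (R): throw ball2 h=2 -> lands@7:R; in-air after throw: [b3@6:L b2@7:R b1@8:L b4@9:R]
Beat 6 (L): throw ball3 h=4 -> lands@10:L; in-air after throw: [b2@7:R b1@8:L b4@9:R b3@10:L]
Beat 7 (R): throw ball2 h=6 -> lands@13:R; in-air after throw: [b1@8:L b4@9:R b3@10:L b2@13:R]
Beat 8 (L): throw ball1 h=3 -> lands@11:R; in-air after throw: [b4@9:R b3@10:L b1@11:R b2@13:R]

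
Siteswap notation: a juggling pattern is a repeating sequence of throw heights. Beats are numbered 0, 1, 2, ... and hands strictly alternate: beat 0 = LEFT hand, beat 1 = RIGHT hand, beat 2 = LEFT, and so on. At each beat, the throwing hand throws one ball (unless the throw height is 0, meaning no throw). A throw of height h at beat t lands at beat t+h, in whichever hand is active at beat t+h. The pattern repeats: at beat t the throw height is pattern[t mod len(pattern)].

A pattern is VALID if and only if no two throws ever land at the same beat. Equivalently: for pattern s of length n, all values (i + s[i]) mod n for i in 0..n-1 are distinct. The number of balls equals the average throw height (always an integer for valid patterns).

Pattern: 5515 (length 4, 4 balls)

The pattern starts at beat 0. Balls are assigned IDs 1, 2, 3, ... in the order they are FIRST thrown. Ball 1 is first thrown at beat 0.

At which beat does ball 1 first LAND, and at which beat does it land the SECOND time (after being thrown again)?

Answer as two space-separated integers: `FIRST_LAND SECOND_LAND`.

Beat 0 (L): throw ball1 h=5 -> lands@5:R; in-air after throw: [b1@5:R]
Beat 1 (R): throw ball2 h=5 -> lands@6:L; in-air after throw: [b1@5:R b2@6:L]
Beat 2 (L): throw ball3 h=1 -> lands@3:R; in-air after throw: [b3@3:R b1@5:R b2@6:L]
Beat 3 (R): throw ball3 h=5 -> lands@8:L; in-air after throw: [b1@5:R b2@6:L b3@8:L]
Beat 4 (L): throw ball4 h=5 -> lands@9:R; in-air after throw: [b1@5:R b2@6:L b3@8:L b4@9:R]
Beat 5 (R): throw ball1 h=5 -> lands@10:L; in-air after throw: [b2@6:L b3@8:L b4@9:R b1@10:L]
Beat 6 (L): throw ball2 h=1 -> lands@7:R; in-air after throw: [b2@7:R b3@8:L b4@9:R b1@10:L]
Beat 7 (R): throw ball2 h=5 -> lands@12:L; in-air after throw: [b3@8:L b4@9:R b1@10:L b2@12:L]
Beat 8 (L): throw ball3 h=5 -> lands@13:R; in-air after throw: [b4@9:R b1@10:L b2@12:L b3@13:R]
Beat 9 (R): throw ball4 h=5 -> lands@14:L; in-air after throw: [b1@10:L b2@12:L b3@13:R b4@14:L]
Beat 10 (L): throw ball1 h=1 -> lands@11:R; in-air after throw: [b1@11:R b2@12:L b3@13:R b4@14:L]
Ball 1: thrown@0 h=5 -> first land @5; rethrown@5 h=5 -> second land @10

Answer: 5 10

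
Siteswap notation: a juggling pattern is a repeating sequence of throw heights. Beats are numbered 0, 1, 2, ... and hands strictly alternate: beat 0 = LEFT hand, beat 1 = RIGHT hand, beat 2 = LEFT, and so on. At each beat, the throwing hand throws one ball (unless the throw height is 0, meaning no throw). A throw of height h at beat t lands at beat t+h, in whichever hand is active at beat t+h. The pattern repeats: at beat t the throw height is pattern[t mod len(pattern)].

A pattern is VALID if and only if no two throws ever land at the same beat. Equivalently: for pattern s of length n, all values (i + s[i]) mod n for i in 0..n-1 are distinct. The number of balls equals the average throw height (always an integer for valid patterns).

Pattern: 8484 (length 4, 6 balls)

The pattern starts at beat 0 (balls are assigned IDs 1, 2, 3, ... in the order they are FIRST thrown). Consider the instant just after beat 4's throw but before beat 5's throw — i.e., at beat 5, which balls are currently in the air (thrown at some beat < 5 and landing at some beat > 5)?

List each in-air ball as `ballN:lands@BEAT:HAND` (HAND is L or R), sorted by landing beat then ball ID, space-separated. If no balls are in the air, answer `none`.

Beat 0 (L): throw ball1 h=8 -> lands@8:L; in-air after throw: [b1@8:L]
Beat 1 (R): throw ball2 h=4 -> lands@5:R; in-air after throw: [b2@5:R b1@8:L]
Beat 2 (L): throw ball3 h=8 -> lands@10:L; in-air after throw: [b2@5:R b1@8:L b3@10:L]
Beat 3 (R): throw ball4 h=4 -> lands@7:R; in-air after throw: [b2@5:R b4@7:R b1@8:L b3@10:L]
Beat 4 (L): throw ball5 h=8 -> lands@12:L; in-air after throw: [b2@5:R b4@7:R b1@8:L b3@10:L b5@12:L]
Beat 5 (R): throw ball2 h=4 -> lands@9:R; in-air after throw: [b4@7:R b1@8:L b2@9:R b3@10:L b5@12:L]

Answer: ball4:lands@7:R ball1:lands@8:L ball3:lands@10:L ball5:lands@12:L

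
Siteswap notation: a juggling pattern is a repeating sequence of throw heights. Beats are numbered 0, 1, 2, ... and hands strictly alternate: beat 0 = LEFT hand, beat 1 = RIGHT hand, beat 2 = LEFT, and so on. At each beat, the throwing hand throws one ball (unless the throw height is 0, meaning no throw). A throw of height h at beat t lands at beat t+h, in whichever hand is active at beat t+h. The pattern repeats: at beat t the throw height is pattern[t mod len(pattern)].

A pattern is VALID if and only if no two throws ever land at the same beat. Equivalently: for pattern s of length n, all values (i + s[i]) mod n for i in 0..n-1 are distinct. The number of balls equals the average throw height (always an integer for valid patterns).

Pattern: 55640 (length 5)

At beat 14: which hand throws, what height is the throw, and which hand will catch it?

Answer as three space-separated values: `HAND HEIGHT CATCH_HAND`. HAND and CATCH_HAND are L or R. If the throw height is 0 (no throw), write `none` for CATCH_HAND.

Beat 14: 14 mod 2 = 0, so hand = L
Throw height = pattern[14 mod 5] = pattern[4] = 0

Answer: L 0 none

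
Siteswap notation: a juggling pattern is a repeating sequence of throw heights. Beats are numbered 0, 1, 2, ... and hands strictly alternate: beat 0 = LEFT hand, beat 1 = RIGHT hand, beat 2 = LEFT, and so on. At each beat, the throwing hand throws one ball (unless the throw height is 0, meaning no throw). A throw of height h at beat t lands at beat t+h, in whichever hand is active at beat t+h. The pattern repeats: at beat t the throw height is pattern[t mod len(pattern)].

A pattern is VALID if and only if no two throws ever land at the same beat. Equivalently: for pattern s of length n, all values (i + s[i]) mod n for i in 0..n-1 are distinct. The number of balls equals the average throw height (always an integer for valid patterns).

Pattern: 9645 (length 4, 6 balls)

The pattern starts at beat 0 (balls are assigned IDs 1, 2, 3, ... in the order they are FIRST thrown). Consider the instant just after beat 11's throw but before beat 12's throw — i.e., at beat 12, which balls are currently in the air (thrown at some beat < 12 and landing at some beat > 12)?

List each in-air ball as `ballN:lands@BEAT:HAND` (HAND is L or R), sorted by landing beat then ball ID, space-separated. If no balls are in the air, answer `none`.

Beat 0 (L): throw ball1 h=9 -> lands@9:R; in-air after throw: [b1@9:R]
Beat 1 (R): throw ball2 h=6 -> lands@7:R; in-air after throw: [b2@7:R b1@9:R]
Beat 2 (L): throw ball3 h=4 -> lands@6:L; in-air after throw: [b3@6:L b2@7:R b1@9:R]
Beat 3 (R): throw ball4 h=5 -> lands@8:L; in-air after throw: [b3@6:L b2@7:R b4@8:L b1@9:R]
Beat 4 (L): throw ball5 h=9 -> lands@13:R; in-air after throw: [b3@6:L b2@7:R b4@8:L b1@9:R b5@13:R]
Beat 5 (R): throw ball6 h=6 -> lands@11:R; in-air after throw: [b3@6:L b2@7:R b4@8:L b1@9:R b6@11:R b5@13:R]
Beat 6 (L): throw ball3 h=4 -> lands@10:L; in-air after throw: [b2@7:R b4@8:L b1@9:R b3@10:L b6@11:R b5@13:R]
Beat 7 (R): throw ball2 h=5 -> lands@12:L; in-air after throw: [b4@8:L b1@9:R b3@10:L b6@11:R b2@12:L b5@13:R]
Beat 8 (L): throw ball4 h=9 -> lands@17:R; in-air after throw: [b1@9:R b3@10:L b6@11:R b2@12:L b5@13:R b4@17:R]
Beat 9 (R): throw ball1 h=6 -> lands@15:R; in-air after throw: [b3@10:L b6@11:R b2@12:L b5@13:R b1@15:R b4@17:R]
Beat 10 (L): throw ball3 h=4 -> lands@14:L; in-air after throw: [b6@11:R b2@12:L b5@13:R b3@14:L b1@15:R b4@17:R]
Beat 11 (R): throw ball6 h=5 -> lands@16:L; in-air after throw: [b2@12:L b5@13:R b3@14:L b1@15:R b6@16:L b4@17:R]
Beat 12 (L): throw ball2 h=9 -> lands@21:R; in-air after throw: [b5@13:R b3@14:L b1@15:R b6@16:L b4@17:R b2@21:R]

Answer: ball5:lands@13:R ball3:lands@14:L ball1:lands@15:R ball6:lands@16:L ball4:lands@17:R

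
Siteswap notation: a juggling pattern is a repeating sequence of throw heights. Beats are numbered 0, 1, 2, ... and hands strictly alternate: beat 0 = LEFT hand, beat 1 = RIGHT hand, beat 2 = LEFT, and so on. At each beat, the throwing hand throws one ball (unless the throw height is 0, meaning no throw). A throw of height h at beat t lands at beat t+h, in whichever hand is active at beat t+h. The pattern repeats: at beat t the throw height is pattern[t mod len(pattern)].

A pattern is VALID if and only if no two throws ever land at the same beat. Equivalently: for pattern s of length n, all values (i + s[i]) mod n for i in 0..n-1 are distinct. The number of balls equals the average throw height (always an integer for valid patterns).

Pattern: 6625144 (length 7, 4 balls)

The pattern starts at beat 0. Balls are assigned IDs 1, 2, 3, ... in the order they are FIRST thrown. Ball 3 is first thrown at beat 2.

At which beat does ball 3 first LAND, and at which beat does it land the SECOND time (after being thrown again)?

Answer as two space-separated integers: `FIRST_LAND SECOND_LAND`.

Answer: 4 5

Derivation:
Beat 0 (L): throw ball1 h=6 -> lands@6:L; in-air after throw: [b1@6:L]
Beat 1 (R): throw ball2 h=6 -> lands@7:R; in-air after throw: [b1@6:L b2@7:R]
Beat 2 (L): throw ball3 h=2 -> lands@4:L; in-air after throw: [b3@4:L b1@6:L b2@7:R]
Beat 3 (R): throw ball4 h=5 -> lands@8:L; in-air after throw: [b3@4:L b1@6:L b2@7:R b4@8:L]
Beat 4 (L): throw ball3 h=1 -> lands@5:R; in-air after throw: [b3@5:R b1@6:L b2@7:R b4@8:L]
Beat 5 (R): throw ball3 h=4 -> lands@9:R; in-air after throw: [b1@6:L b2@7:R b4@8:L b3@9:R]
Ball 3: thrown@2 h=2 -> first land @4; rethrown@4 h=1 -> second land @5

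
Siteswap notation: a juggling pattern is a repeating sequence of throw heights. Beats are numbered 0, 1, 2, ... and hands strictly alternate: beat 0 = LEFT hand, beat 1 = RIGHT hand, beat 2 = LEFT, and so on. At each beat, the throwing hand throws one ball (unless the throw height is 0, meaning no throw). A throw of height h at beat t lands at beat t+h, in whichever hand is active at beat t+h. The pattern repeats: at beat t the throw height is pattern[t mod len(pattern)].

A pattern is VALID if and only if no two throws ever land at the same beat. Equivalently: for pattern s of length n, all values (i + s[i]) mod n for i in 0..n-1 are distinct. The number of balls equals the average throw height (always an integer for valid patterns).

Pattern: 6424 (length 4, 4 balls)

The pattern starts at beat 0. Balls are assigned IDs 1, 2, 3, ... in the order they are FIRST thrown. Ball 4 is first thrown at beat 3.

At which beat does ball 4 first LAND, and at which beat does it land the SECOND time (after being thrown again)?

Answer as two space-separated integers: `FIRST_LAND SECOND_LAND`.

Answer: 7 11

Derivation:
Beat 0 (L): throw ball1 h=6 -> lands@6:L; in-air after throw: [b1@6:L]
Beat 1 (R): throw ball2 h=4 -> lands@5:R; in-air after throw: [b2@5:R b1@6:L]
Beat 2 (L): throw ball3 h=2 -> lands@4:L; in-air after throw: [b3@4:L b2@5:R b1@6:L]
Beat 3 (R): throw ball4 h=4 -> lands@7:R; in-air after throw: [b3@4:L b2@5:R b1@6:L b4@7:R]
Beat 4 (L): throw ball3 h=6 -> lands@10:L; in-air after throw: [b2@5:R b1@6:L b4@7:R b3@10:L]
Beat 5 (R): throw ball2 h=4 -> lands@9:R; in-air after throw: [b1@6:L b4@7:R b2@9:R b3@10:L]
Beat 6 (L): throw ball1 h=2 -> lands@8:L; in-air after throw: [b4@7:R b1@8:L b2@9:R b3@10:L]
Beat 7 (R): throw ball4 h=4 -> lands@11:R; in-air after throw: [b1@8:L b2@9:R b3@10:L b4@11:R]
Beat 8 (L): throw ball1 h=6 -> lands@14:L; in-air after throw: [b2@9:R b3@10:L b4@11:R b1@14:L]
Beat 9 (R): throw ball2 h=4 -> lands@13:R; in-air after throw: [b3@10:L b4@11:R b2@13:R b1@14:L]
Beat 10 (L): throw ball3 h=2 -> lands@12:L; in-air after throw: [b4@11:R b3@12:L b2@13:R b1@14:L]
Beat 11 (R): throw ball4 h=4 -> lands@15:R; in-air after throw: [b3@12:L b2@13:R b1@14:L b4@15:R]
Ball 4: thrown@3 h=4 -> first land @7; rethrown@7 h=4 -> second land @11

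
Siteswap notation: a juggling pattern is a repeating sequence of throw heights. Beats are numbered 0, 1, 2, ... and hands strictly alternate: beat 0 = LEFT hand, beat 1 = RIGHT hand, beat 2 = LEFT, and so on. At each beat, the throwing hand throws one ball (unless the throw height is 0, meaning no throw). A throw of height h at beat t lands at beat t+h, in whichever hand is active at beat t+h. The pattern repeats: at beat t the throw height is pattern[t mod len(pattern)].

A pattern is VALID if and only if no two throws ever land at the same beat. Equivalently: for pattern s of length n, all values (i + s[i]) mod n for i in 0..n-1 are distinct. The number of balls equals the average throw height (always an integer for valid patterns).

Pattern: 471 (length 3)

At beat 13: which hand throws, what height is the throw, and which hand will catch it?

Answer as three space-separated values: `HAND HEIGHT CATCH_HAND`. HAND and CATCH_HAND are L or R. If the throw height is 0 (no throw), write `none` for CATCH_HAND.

Answer: R 7 L

Derivation:
Beat 13: 13 mod 2 = 1, so hand = R
Throw height = pattern[13 mod 3] = pattern[1] = 7
Lands at beat 13+7=20, 20 mod 2 = 0, so catch hand = L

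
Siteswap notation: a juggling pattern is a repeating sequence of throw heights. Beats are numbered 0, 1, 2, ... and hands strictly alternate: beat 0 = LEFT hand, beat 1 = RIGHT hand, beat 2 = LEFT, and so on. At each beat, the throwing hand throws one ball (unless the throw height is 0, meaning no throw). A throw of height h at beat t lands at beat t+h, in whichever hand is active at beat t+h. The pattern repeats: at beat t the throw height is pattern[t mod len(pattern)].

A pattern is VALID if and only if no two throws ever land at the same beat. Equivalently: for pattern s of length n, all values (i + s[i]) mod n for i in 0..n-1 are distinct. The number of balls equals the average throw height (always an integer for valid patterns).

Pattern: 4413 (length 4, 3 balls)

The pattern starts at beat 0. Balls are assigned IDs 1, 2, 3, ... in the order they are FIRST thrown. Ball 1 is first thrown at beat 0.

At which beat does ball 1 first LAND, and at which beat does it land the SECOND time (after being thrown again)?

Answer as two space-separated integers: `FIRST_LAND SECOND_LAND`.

Answer: 4 8

Derivation:
Beat 0 (L): throw ball1 h=4 -> lands@4:L; in-air after throw: [b1@4:L]
Beat 1 (R): throw ball2 h=4 -> lands@5:R; in-air after throw: [b1@4:L b2@5:R]
Beat 2 (L): throw ball3 h=1 -> lands@3:R; in-air after throw: [b3@3:R b1@4:L b2@5:R]
Beat 3 (R): throw ball3 h=3 -> lands@6:L; in-air after throw: [b1@4:L b2@5:R b3@6:L]
Beat 4 (L): throw ball1 h=4 -> lands@8:L; in-air after throw: [b2@5:R b3@6:L b1@8:L]
Beat 5 (R): throw ball2 h=4 -> lands@9:R; in-air after throw: [b3@6:L b1@8:L b2@9:R]
Beat 6 (L): throw ball3 h=1 -> lands@7:R; in-air after throw: [b3@7:R b1@8:L b2@9:R]
Beat 7 (R): throw ball3 h=3 -> lands@10:L; in-air after throw: [b1@8:L b2@9:R b3@10:L]
Beat 8 (L): throw ball1 h=4 -> lands@12:L; in-air after throw: [b2@9:R b3@10:L b1@12:L]
Ball 1: thrown@0 h=4 -> first land @4; rethrown@4 h=4 -> second land @8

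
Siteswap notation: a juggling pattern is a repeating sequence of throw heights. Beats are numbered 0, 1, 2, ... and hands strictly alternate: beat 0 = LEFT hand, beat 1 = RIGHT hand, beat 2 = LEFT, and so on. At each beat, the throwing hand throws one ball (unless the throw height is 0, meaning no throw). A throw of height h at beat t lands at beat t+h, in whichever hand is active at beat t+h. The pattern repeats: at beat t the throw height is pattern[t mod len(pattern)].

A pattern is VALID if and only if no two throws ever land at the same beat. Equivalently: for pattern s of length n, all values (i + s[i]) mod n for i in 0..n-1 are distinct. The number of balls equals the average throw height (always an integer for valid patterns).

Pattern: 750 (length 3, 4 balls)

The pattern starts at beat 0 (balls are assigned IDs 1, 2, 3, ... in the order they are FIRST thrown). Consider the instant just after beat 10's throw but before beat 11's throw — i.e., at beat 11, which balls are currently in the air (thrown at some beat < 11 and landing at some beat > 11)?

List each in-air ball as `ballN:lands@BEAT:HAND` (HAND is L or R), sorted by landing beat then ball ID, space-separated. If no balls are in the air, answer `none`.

Answer: ball1:lands@12:L ball2:lands@13:R ball3:lands@15:R ball4:lands@16:L

Derivation:
Beat 0 (L): throw ball1 h=7 -> lands@7:R; in-air after throw: [b1@7:R]
Beat 1 (R): throw ball2 h=5 -> lands@6:L; in-air after throw: [b2@6:L b1@7:R]
Beat 3 (R): throw ball3 h=7 -> lands@10:L; in-air after throw: [b2@6:L b1@7:R b3@10:L]
Beat 4 (L): throw ball4 h=5 -> lands@9:R; in-air after throw: [b2@6:L b1@7:R b4@9:R b3@10:L]
Beat 6 (L): throw ball2 h=7 -> lands@13:R; in-air after throw: [b1@7:R b4@9:R b3@10:L b2@13:R]
Beat 7 (R): throw ball1 h=5 -> lands@12:L; in-air after throw: [b4@9:R b3@10:L b1@12:L b2@13:R]
Beat 9 (R): throw ball4 h=7 -> lands@16:L; in-air after throw: [b3@10:L b1@12:L b2@13:R b4@16:L]
Beat 10 (L): throw ball3 h=5 -> lands@15:R; in-air after throw: [b1@12:L b2@13:R b3@15:R b4@16:L]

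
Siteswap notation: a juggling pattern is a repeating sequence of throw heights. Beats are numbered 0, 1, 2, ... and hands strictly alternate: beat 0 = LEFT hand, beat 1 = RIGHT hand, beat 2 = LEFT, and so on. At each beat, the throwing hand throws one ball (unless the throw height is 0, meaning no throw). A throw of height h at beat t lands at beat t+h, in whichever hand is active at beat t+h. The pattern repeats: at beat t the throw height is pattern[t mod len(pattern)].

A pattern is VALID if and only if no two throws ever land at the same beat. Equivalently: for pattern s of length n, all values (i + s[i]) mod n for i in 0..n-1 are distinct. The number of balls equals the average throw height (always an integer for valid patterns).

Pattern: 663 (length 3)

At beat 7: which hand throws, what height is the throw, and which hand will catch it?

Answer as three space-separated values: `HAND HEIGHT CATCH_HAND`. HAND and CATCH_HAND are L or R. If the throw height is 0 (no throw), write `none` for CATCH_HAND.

Answer: R 6 R

Derivation:
Beat 7: 7 mod 2 = 1, so hand = R
Throw height = pattern[7 mod 3] = pattern[1] = 6
Lands at beat 7+6=13, 13 mod 2 = 1, so catch hand = R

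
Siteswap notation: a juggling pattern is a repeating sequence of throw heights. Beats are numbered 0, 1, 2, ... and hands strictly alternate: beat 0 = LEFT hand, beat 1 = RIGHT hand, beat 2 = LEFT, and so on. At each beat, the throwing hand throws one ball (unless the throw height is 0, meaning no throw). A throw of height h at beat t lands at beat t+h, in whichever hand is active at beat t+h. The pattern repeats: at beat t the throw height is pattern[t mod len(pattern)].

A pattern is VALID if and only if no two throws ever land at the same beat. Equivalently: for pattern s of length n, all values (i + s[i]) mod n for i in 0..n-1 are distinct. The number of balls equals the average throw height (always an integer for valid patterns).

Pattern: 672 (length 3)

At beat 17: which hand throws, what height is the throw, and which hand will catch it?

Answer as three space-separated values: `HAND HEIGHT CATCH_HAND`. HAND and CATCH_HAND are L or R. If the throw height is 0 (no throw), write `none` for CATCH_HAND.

Beat 17: 17 mod 2 = 1, so hand = R
Throw height = pattern[17 mod 3] = pattern[2] = 2
Lands at beat 17+2=19, 19 mod 2 = 1, so catch hand = R

Answer: R 2 R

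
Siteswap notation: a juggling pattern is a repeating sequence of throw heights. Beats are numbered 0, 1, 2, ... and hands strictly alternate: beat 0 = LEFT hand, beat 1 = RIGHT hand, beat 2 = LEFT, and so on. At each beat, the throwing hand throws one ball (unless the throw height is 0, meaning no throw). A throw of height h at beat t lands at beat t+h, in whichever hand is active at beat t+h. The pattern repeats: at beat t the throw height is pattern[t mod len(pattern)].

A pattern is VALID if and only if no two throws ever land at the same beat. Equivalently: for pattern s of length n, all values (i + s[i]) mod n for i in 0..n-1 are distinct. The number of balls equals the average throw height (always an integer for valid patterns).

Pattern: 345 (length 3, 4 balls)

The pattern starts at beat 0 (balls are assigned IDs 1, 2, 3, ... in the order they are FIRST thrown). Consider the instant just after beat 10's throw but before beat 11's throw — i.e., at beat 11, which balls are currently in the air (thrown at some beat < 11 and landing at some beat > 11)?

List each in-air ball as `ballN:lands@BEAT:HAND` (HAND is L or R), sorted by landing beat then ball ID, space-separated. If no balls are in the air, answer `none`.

Answer: ball1:lands@12:L ball4:lands@13:R ball2:lands@14:L

Derivation:
Beat 0 (L): throw ball1 h=3 -> lands@3:R; in-air after throw: [b1@3:R]
Beat 1 (R): throw ball2 h=4 -> lands@5:R; in-air after throw: [b1@3:R b2@5:R]
Beat 2 (L): throw ball3 h=5 -> lands@7:R; in-air after throw: [b1@3:R b2@5:R b3@7:R]
Beat 3 (R): throw ball1 h=3 -> lands@6:L; in-air after throw: [b2@5:R b1@6:L b3@7:R]
Beat 4 (L): throw ball4 h=4 -> lands@8:L; in-air after throw: [b2@5:R b1@6:L b3@7:R b4@8:L]
Beat 5 (R): throw ball2 h=5 -> lands@10:L; in-air after throw: [b1@6:L b3@7:R b4@8:L b2@10:L]
Beat 6 (L): throw ball1 h=3 -> lands@9:R; in-air after throw: [b3@7:R b4@8:L b1@9:R b2@10:L]
Beat 7 (R): throw ball3 h=4 -> lands@11:R; in-air after throw: [b4@8:L b1@9:R b2@10:L b3@11:R]
Beat 8 (L): throw ball4 h=5 -> lands@13:R; in-air after throw: [b1@9:R b2@10:L b3@11:R b4@13:R]
Beat 9 (R): throw ball1 h=3 -> lands@12:L; in-air after throw: [b2@10:L b3@11:R b1@12:L b4@13:R]
Beat 10 (L): throw ball2 h=4 -> lands@14:L; in-air after throw: [b3@11:R b1@12:L b4@13:R b2@14:L]
Beat 11 (R): throw ball3 h=5 -> lands@16:L; in-air after throw: [b1@12:L b4@13:R b2@14:L b3@16:L]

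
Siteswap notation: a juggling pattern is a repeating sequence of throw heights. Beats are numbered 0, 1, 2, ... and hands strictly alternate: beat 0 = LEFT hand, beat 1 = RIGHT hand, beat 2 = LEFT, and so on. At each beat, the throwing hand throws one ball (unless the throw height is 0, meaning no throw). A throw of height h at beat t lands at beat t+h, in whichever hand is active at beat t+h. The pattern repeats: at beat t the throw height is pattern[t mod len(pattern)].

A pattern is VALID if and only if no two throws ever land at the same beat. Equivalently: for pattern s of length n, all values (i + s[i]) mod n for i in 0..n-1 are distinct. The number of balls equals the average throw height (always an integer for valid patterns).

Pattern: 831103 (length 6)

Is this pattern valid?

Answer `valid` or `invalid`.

i=0: (i + s[i]) mod n = (0 + 8) mod 6 = 2
i=1: (i + s[i]) mod n = (1 + 3) mod 6 = 4
i=2: (i + s[i]) mod n = (2 + 1) mod 6 = 3
i=3: (i + s[i]) mod n = (3 + 1) mod 6 = 4
i=4: (i + s[i]) mod n = (4 + 0) mod 6 = 4
i=5: (i + s[i]) mod n = (5 + 3) mod 6 = 2
Residues: [2, 4, 3, 4, 4, 2], distinct: False

Answer: invalid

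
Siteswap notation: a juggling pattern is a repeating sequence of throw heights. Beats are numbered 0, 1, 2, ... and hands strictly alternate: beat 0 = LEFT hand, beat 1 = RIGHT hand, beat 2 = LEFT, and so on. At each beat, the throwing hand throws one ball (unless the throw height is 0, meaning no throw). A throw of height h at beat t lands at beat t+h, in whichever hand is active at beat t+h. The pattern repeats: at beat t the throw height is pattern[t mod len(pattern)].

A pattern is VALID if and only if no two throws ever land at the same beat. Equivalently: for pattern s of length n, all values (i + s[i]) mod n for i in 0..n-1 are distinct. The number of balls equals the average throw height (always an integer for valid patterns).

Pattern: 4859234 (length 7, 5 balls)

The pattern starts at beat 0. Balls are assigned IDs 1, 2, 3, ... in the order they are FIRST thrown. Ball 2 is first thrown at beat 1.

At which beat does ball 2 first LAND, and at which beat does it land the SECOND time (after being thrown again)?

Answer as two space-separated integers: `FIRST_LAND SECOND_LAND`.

Answer: 9 14

Derivation:
Beat 0 (L): throw ball1 h=4 -> lands@4:L; in-air after throw: [b1@4:L]
Beat 1 (R): throw ball2 h=8 -> lands@9:R; in-air after throw: [b1@4:L b2@9:R]
Beat 2 (L): throw ball3 h=5 -> lands@7:R; in-air after throw: [b1@4:L b3@7:R b2@9:R]
Beat 3 (R): throw ball4 h=9 -> lands@12:L; in-air after throw: [b1@4:L b3@7:R b2@9:R b4@12:L]
Beat 4 (L): throw ball1 h=2 -> lands@6:L; in-air after throw: [b1@6:L b3@7:R b2@9:R b4@12:L]
Beat 5 (R): throw ball5 h=3 -> lands@8:L; in-air after throw: [b1@6:L b3@7:R b5@8:L b2@9:R b4@12:L]
Beat 6 (L): throw ball1 h=4 -> lands@10:L; in-air after throw: [b3@7:R b5@8:L b2@9:R b1@10:L b4@12:L]
Beat 7 (R): throw ball3 h=4 -> lands@11:R; in-air after throw: [b5@8:L b2@9:R b1@10:L b3@11:R b4@12:L]
Beat 8 (L): throw ball5 h=8 -> lands@16:L; in-air after throw: [b2@9:R b1@10:L b3@11:R b4@12:L b5@16:L]
Beat 9 (R): throw ball2 h=5 -> lands@14:L; in-air after throw: [b1@10:L b3@11:R b4@12:L b2@14:L b5@16:L]
Beat 10 (L): throw ball1 h=9 -> lands@19:R; in-air after throw: [b3@11:R b4@12:L b2@14:L b5@16:L b1@19:R]
Beat 11 (R): throw ball3 h=2 -> lands@13:R; in-air after throw: [b4@12:L b3@13:R b2@14:L b5@16:L b1@19:R]
Beat 12 (L): throw ball4 h=3 -> lands@15:R; in-air after throw: [b3@13:R b2@14:L b4@15:R b5@16:L b1@19:R]
Beat 13 (R): throw ball3 h=4 -> lands@17:R; in-air after throw: [b2@14:L b4@15:R b5@16:L b3@17:R b1@19:R]
Beat 14 (L): throw ball2 h=4 -> lands@18:L; in-air after throw: [b4@15:R b5@16:L b3@17:R b2@18:L b1@19:R]
Ball 2: thrown@1 h=8 -> first land @9; rethrown@9 h=5 -> second land @14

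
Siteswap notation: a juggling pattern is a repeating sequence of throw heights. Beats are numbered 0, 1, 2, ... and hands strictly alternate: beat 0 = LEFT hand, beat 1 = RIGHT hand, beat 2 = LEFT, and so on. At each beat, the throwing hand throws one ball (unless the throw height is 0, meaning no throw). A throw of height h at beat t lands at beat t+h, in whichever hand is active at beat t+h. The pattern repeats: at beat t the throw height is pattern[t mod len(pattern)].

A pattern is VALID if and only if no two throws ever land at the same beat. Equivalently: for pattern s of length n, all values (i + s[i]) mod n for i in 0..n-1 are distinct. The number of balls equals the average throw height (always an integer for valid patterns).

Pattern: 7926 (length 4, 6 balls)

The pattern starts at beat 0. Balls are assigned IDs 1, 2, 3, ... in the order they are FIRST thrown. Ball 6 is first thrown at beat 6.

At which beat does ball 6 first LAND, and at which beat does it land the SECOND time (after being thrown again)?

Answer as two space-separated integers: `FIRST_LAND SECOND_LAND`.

Answer: 8 15

Derivation:
Beat 0 (L): throw ball1 h=7 -> lands@7:R; in-air after throw: [b1@7:R]
Beat 1 (R): throw ball2 h=9 -> lands@10:L; in-air after throw: [b1@7:R b2@10:L]
Beat 2 (L): throw ball3 h=2 -> lands@4:L; in-air after throw: [b3@4:L b1@7:R b2@10:L]
Beat 3 (R): throw ball4 h=6 -> lands@9:R; in-air after throw: [b3@4:L b1@7:R b4@9:R b2@10:L]
Beat 4 (L): throw ball3 h=7 -> lands@11:R; in-air after throw: [b1@7:R b4@9:R b2@10:L b3@11:R]
Beat 5 (R): throw ball5 h=9 -> lands@14:L; in-air after throw: [b1@7:R b4@9:R b2@10:L b3@11:R b5@14:L]
Beat 6 (L): throw ball6 h=2 -> lands@8:L; in-air after throw: [b1@7:R b6@8:L b4@9:R b2@10:L b3@11:R b5@14:L]
Beat 7 (R): throw ball1 h=6 -> lands@13:R; in-air after throw: [b6@8:L b4@9:R b2@10:L b3@11:R b1@13:R b5@14:L]
Beat 8 (L): throw ball6 h=7 -> lands@15:R; in-air after throw: [b4@9:R b2@10:L b3@11:R b1@13:R b5@14:L b6@15:R]
Beat 9 (R): throw ball4 h=9 -> lands@18:L; in-air after throw: [b2@10:L b3@11:R b1@13:R b5@14:L b6@15:R b4@18:L]
Beat 10 (L): throw ball2 h=2 -> lands@12:L; in-air after throw: [b3@11:R b2@12:L b1@13:R b5@14:L b6@15:R b4@18:L]
Beat 11 (R): throw ball3 h=6 -> lands@17:R; in-air after throw: [b2@12:L b1@13:R b5@14:L b6@15:R b3@17:R b4@18:L]
Beat 12 (L): throw ball2 h=7 -> lands@19:R; in-air after throw: [b1@13:R b5@14:L b6@15:R b3@17:R b4@18:L b2@19:R]
Beat 13 (R): throw ball1 h=9 -> lands@22:L; in-air after throw: [b5@14:L b6@15:R b3@17:R b4@18:L b2@19:R b1@22:L]
Beat 14 (L): throw ball5 h=2 -> lands@16:L; in-air after throw: [b6@15:R b5@16:L b3@17:R b4@18:L b2@19:R b1@22:L]
Beat 15 (R): throw ball6 h=6 -> lands@21:R; in-air after throw: [b5@16:L b3@17:R b4@18:L b2@19:R b6@21:R b1@22:L]
Ball 6: thrown@6 h=2 -> first land @8; rethrown@8 h=7 -> second land @15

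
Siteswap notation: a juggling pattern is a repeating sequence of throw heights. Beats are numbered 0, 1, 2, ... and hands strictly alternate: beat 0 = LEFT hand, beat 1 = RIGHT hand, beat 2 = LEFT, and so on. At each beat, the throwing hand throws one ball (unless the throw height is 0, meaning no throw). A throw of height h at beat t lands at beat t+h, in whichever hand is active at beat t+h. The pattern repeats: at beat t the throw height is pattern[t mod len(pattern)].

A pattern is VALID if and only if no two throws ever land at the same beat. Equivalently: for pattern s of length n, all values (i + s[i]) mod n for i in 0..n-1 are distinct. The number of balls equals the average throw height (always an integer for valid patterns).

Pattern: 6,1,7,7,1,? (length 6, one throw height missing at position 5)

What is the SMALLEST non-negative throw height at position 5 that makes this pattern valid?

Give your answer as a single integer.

i=0: (0 + 6) mod 6 = 0
i=1: (1 + 1) mod 6 = 2
i=2: (2 + 7) mod 6 = 3
i=3: (3 + 7) mod 6 = 4
i=4: (4 + 1) mod 6 = 5
i=5: s[i]=? (unknown)
Known residues: [0, 2, 3, 4, 5]; need a permutation of 0..5, so missing residue r = 1
Need (5 + s) mod 6 = 1; smallest s = (1 - 5) mod 6 = 2

Answer: 2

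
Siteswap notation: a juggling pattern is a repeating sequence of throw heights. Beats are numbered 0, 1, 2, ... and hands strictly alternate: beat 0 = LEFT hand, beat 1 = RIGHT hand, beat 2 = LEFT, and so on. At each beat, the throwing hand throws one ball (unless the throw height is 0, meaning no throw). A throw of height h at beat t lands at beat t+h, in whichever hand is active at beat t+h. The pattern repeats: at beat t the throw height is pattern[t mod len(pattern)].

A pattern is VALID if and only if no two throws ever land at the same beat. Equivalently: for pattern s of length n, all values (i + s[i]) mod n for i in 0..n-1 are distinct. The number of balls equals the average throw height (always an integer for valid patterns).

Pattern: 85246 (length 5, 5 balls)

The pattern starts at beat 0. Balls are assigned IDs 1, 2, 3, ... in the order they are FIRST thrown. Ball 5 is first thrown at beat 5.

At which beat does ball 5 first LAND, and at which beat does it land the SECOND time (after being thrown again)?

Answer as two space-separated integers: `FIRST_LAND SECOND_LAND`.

Answer: 13 17

Derivation:
Beat 0 (L): throw ball1 h=8 -> lands@8:L; in-air after throw: [b1@8:L]
Beat 1 (R): throw ball2 h=5 -> lands@6:L; in-air after throw: [b2@6:L b1@8:L]
Beat 2 (L): throw ball3 h=2 -> lands@4:L; in-air after throw: [b3@4:L b2@6:L b1@8:L]
Beat 3 (R): throw ball4 h=4 -> lands@7:R; in-air after throw: [b3@4:L b2@6:L b4@7:R b1@8:L]
Beat 4 (L): throw ball3 h=6 -> lands@10:L; in-air after throw: [b2@6:L b4@7:R b1@8:L b3@10:L]
Beat 5 (R): throw ball5 h=8 -> lands@13:R; in-air after throw: [b2@6:L b4@7:R b1@8:L b3@10:L b5@13:R]
Beat 6 (L): throw ball2 h=5 -> lands@11:R; in-air after throw: [b4@7:R b1@8:L b3@10:L b2@11:R b5@13:R]
Beat 7 (R): throw ball4 h=2 -> lands@9:R; in-air after throw: [b1@8:L b4@9:R b3@10:L b2@11:R b5@13:R]
Beat 8 (L): throw ball1 h=4 -> lands@12:L; in-air after throw: [b4@9:R b3@10:L b2@11:R b1@12:L b5@13:R]
Beat 9 (R): throw ball4 h=6 -> lands@15:R; in-air after throw: [b3@10:L b2@11:R b1@12:L b5@13:R b4@15:R]
Beat 10 (L): throw ball3 h=8 -> lands@18:L; in-air after throw: [b2@11:R b1@12:L b5@13:R b4@15:R b3@18:L]
Beat 11 (R): throw ball2 h=5 -> lands@16:L; in-air after throw: [b1@12:L b5@13:R b4@15:R b2@16:L b3@18:L]
Beat 12 (L): throw ball1 h=2 -> lands@14:L; in-air after throw: [b5@13:R b1@14:L b4@15:R b2@16:L b3@18:L]
Beat 13 (R): throw ball5 h=4 -> lands@17:R; in-air after throw: [b1@14:L b4@15:R b2@16:L b5@17:R b3@18:L]
Ball 5: thrown@5 h=8 -> first land @13; rethrown@13 h=4 -> second land @17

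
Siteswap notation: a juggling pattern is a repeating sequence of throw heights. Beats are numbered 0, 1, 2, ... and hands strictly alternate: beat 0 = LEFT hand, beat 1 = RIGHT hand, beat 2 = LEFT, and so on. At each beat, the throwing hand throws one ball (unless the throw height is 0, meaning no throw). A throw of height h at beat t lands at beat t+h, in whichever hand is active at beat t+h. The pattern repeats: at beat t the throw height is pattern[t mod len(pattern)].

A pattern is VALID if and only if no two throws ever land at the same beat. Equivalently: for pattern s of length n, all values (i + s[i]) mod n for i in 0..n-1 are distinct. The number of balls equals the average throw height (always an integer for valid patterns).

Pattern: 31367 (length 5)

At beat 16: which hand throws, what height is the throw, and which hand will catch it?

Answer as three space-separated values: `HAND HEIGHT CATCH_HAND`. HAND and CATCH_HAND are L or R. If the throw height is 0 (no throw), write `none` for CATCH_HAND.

Beat 16: 16 mod 2 = 0, so hand = L
Throw height = pattern[16 mod 5] = pattern[1] = 1
Lands at beat 16+1=17, 17 mod 2 = 1, so catch hand = R

Answer: L 1 R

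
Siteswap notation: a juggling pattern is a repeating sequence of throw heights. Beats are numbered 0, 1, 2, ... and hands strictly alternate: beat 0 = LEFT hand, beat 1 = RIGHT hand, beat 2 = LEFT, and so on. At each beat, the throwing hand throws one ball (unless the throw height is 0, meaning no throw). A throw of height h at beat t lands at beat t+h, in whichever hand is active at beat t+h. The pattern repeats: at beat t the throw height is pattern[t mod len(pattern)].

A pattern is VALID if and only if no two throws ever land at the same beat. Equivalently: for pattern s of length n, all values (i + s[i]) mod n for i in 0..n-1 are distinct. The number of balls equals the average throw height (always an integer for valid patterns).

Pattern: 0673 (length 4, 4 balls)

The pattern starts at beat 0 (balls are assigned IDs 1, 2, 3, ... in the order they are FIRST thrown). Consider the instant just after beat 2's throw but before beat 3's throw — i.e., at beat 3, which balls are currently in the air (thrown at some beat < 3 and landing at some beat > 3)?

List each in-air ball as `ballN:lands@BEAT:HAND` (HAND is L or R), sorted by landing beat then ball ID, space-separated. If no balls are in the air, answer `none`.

Answer: ball1:lands@7:R ball2:lands@9:R

Derivation:
Beat 1 (R): throw ball1 h=6 -> lands@7:R; in-air after throw: [b1@7:R]
Beat 2 (L): throw ball2 h=7 -> lands@9:R; in-air after throw: [b1@7:R b2@9:R]
Beat 3 (R): throw ball3 h=3 -> lands@6:L; in-air after throw: [b3@6:L b1@7:R b2@9:R]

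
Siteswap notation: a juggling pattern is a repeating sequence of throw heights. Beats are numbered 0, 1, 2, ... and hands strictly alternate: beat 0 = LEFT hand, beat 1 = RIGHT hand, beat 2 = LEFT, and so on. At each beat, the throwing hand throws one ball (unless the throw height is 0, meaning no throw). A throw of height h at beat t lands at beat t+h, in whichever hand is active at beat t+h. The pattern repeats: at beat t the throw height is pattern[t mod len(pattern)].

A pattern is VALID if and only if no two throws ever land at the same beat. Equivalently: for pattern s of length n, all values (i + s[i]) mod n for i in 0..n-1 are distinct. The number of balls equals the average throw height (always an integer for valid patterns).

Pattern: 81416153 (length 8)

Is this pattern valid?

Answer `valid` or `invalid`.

Answer: invalid

Derivation:
i=0: (i + s[i]) mod n = (0 + 8) mod 8 = 0
i=1: (i + s[i]) mod n = (1 + 1) mod 8 = 2
i=2: (i + s[i]) mod n = (2 + 4) mod 8 = 6
i=3: (i + s[i]) mod n = (3 + 1) mod 8 = 4
i=4: (i + s[i]) mod n = (4 + 6) mod 8 = 2
i=5: (i + s[i]) mod n = (5 + 1) mod 8 = 6
i=6: (i + s[i]) mod n = (6 + 5) mod 8 = 3
i=7: (i + s[i]) mod n = (7 + 3) mod 8 = 2
Residues: [0, 2, 6, 4, 2, 6, 3, 2], distinct: False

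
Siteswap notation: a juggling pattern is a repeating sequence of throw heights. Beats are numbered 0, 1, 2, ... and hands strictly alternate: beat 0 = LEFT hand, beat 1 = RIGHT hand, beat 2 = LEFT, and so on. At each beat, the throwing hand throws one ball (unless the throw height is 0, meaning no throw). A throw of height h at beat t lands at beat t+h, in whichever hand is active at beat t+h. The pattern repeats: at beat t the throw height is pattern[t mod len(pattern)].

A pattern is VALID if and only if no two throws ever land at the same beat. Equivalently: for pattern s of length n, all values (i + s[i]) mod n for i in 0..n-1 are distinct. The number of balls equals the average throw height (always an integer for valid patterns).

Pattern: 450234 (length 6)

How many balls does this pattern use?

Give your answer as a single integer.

Pattern = [4, 5, 0, 2, 3, 4], length n = 6
  position 0: throw height = 4, running sum = 4
  position 1: throw height = 5, running sum = 9
  position 2: throw height = 0, running sum = 9
  position 3: throw height = 2, running sum = 11
  position 4: throw height = 3, running sum = 14
  position 5: throw height = 4, running sum = 18
Total sum = 18; balls = sum / n = 18 / 6 = 3

Answer: 3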